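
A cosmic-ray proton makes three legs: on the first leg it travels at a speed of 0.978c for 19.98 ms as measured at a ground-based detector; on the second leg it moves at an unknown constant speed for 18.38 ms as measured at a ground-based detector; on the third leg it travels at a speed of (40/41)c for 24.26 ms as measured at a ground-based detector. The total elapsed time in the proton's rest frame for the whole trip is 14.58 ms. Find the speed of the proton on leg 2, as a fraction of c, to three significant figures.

Leg 1: γ = 1/√(1 − 0.978²) = 1/√0.04352 = 4.794; τ_1 = 19.98/4.794 = 4.168 ms.
Leg 2: speed unknown; τ_2 = 18.38/γ_2.
Leg 3: γ = 1/√(1 − (40/41)²) = 41/9 ≈ 4.556; τ_3 = 24.26/4.556 = 5.325 ms.
Total proper time: 4.168 + τ_2 + 5.325 = 14.58, so τ_2 = 14.58 − 9.493 = 5.087 ms.
γ_2 = 18.38/5.087 = 3.613; β = √(1 − 1/γ²) = √0.9234.

β = 0.961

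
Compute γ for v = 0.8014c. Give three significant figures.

γ = 1/√(1 − 0.8014²) = 1/√0.3578 = 1.672

γ = 1.67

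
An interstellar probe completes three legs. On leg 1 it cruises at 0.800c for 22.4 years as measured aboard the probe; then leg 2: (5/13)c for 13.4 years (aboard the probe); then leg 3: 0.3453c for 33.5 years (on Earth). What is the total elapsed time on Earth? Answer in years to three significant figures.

Δt = 85.3 years

Leg 1: γ = 1/√(1 − 0.800²) = 5/3 ≈ 1.667; Δt_1 = 1.667 × 22.4 = 37.33 years.
Leg 2: γ = 1/√(1 − (5/13)²) = 13/12 ≈ 1.083; Δt_2 = 1.083 × 13.4 = 14.52 years.
Leg 3: 33.5 years is already measured on Earth.
Total: 37.33 + 14.52 + 33.50 years.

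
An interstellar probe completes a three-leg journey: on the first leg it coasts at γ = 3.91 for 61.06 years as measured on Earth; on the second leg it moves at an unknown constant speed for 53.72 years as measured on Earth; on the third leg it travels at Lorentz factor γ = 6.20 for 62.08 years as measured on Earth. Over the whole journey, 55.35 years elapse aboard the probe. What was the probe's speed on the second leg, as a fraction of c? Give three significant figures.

Leg 1: γ = 3.91; τ_1 = 61.06/3.910 = 15.62 years.
Leg 2: speed unknown; τ_2 = 53.72/γ_2.
Leg 3: γ = 6.20; τ_3 = 62.08/6.200 = 10.01 years.
Total proper time: 15.62 + τ_2 + 10.01 = 55.35, so τ_2 = 55.35 − 25.63 = 29.72 years.
γ_2 = 53.72/29.72 = 1.807; β = √(1 − 1/γ²) = √0.6939.

β = 0.833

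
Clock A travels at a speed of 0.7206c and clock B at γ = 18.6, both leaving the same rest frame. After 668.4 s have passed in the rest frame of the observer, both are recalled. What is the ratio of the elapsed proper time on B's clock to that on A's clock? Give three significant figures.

A: γ = 1/√(1 − 0.7206²) = 1/√0.4807 = 1.442. B: γ = 18.6.
τ_A/τ_B = γ_B/γ_A = 18.60/1.442 = 12.90, so τ_B/τ_A = 0.07754.

τ_B/τ_A = 0.0775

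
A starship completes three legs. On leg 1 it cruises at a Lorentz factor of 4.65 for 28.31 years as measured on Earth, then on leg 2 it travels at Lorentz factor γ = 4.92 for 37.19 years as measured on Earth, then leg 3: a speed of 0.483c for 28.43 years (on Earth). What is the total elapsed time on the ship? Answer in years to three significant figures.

Leg 1: γ = 4.65; τ_1 = 28.31/4.650 = 6.088 years.
Leg 2: γ = 4.92; τ_2 = 37.19/4.920 = 7.559 years.
Leg 3: γ = 1/√(1 − 0.483²) = 1/√0.7667 = 1.142; τ_3 = 28.43/1.142 = 24.89 years.
Total: 6.088 + 7.559 + 24.89 years.

τ = 38.5 years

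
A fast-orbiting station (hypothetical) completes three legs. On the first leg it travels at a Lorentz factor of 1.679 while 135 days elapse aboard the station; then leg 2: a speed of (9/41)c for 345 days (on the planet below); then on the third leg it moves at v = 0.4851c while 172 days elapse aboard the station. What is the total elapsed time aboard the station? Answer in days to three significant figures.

Leg 1: 135 days is already measured aboard the station.
Leg 2: γ = 1/√(1 − (9/41)²) = 41/40 = 1.025; τ_2 = 345/1.025 = 336.6 days.
Leg 3: 172 days is already measured aboard the station.
Total: 135.0 + 336.6 + 172.0 days.

τ = 644 days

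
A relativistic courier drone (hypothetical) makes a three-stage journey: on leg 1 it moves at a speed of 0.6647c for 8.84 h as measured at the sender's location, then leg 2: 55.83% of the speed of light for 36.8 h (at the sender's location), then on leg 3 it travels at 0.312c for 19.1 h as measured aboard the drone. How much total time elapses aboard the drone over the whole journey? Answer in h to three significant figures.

Leg 1: γ = 1/√(1 − 0.6647²) = 1/√0.5582 = 1.338; τ_1 = 8.84/1.338 = 6.604 h.
Leg 2: β = 0.5583; γ = 1/√(1 − 0.5583²) = 1/√0.6883 = 1.205; τ_2 = 36.8/1.205 = 30.53 h.
Leg 3: 19.1 h is already measured aboard the drone.
Total: 6.604 + 30.53 + 19.10 h.

τ = 56.2 h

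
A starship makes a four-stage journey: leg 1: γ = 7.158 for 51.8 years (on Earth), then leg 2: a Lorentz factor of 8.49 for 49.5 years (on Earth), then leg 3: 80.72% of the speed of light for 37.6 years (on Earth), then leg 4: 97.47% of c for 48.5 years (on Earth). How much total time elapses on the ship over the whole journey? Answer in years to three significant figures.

Leg 1: γ = 7.158; τ_1 = 51.8/7.158 = 7.237 years.
Leg 2: γ = 8.49; τ_2 = 49.5/8.490 = 5.830 years.
Leg 3: β = 0.8072; γ = 1/√(1 − 0.8072²) = 1/√0.3484 = 1.694; τ_3 = 37.6/1.694 = 22.19 years.
Leg 4: β = 0.9747; γ = 1/√(1 − 0.9747²) = 1/√0.04996 = 4.474; τ_4 = 48.5/4.474 = 10.84 years.
Total: 7.237 + 5.830 + 22.19 + 10.84 years.

τ = 46.1 years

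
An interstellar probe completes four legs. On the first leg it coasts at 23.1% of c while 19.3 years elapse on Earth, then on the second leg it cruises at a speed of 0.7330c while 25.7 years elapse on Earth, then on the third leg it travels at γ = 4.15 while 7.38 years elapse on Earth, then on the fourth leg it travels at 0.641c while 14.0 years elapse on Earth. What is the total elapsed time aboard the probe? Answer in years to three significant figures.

τ = 48.8 years

Leg 1: β = 0.231; γ = 1/√(1 − 0.231²) = 1/√0.9466 = 1.028; τ_1 = 19.3/1.028 = 18.78 years.
Leg 2: γ = 1/√(1 − 0.7330²) = 1/√0.4627 = 1.470; τ_2 = 25.7/1.470 = 17.48 years.
Leg 3: γ = 4.15; τ_3 = 7.38/4.150 = 1.778 years.
Leg 4: γ = 1/√(1 − 0.641²) = 1/√0.5891 = 1.303; τ_4 = 14.0/1.303 = 10.75 years.
Total: 18.78 + 17.48 + 1.778 + 10.75 years.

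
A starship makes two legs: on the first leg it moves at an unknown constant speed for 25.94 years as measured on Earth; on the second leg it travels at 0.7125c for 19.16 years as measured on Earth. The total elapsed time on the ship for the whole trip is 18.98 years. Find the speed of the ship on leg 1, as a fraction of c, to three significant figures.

β = 0.977

Leg 1: speed unknown; τ_1 = 25.94/γ_1.
Leg 2: γ = 1/√(1 − 0.7125²) = 1/√0.4923 = 1.425; τ_2 = 19.16/1.425 = 13.44 years.
Total proper time: τ_1 + 13.44 = 18.98, so τ_1 = 18.98 − 13.44 = 5.536 years.
γ_1 = 25.94/5.536 = 4.686; β = √(1 − 1/γ²) = √0.9545.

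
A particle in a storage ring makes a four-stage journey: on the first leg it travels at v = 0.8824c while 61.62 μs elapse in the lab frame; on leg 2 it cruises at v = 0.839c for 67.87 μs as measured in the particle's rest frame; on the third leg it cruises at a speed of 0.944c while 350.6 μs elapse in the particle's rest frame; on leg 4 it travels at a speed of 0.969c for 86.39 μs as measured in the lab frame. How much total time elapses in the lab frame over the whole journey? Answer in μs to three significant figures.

Leg 1: 61.62 μs is already measured in the lab frame.
Leg 2: γ = 1/√(1 − 0.839²) = 1/√0.2961 = 1.838; Δt_2 = 1.838 × 67.87 = 124.7 μs.
Leg 3: γ = 1/√(1 − 0.944²) = 1/√0.1089 = 3.031; Δt_3 = 3.031 × 350.6 = 1063 μs.
Leg 4: 86.39 μs is already measured in the lab frame.
Total: 61.62 + 124.7 + 1063 + 86.39 μs.

Δt = 1340 μs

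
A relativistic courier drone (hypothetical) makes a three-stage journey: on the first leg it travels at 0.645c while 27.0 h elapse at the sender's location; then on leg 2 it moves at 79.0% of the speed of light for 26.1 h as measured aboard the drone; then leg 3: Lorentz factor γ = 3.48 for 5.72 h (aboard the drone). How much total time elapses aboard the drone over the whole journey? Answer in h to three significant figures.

Leg 1: γ = 1/√(1 − 0.645²) = 1/√0.5840 = 1.309; τ_1 = 27.0/1.309 = 20.63 h.
Leg 2: 26.1 h is already measured aboard the drone.
Leg 3: 5.72 h is already measured aboard the drone.
Total: 20.63 + 26.10 + 5.720 h.

τ = 52.5 h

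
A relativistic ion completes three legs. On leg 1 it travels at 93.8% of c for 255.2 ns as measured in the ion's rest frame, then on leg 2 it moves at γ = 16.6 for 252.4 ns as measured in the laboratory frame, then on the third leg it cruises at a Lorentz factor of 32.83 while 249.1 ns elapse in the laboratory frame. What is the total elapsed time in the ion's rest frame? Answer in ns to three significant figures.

Leg 1: 255.2 ns is already measured in the ion's rest frame.
Leg 2: γ = 16.6; τ_2 = 252.4/16.60 = 15.20 ns.
Leg 3: γ = 32.83; τ_3 = 249.1/32.83 = 7.588 ns.
Total: 255.2 + 15.20 + 7.588 ns.

τ = 278 ns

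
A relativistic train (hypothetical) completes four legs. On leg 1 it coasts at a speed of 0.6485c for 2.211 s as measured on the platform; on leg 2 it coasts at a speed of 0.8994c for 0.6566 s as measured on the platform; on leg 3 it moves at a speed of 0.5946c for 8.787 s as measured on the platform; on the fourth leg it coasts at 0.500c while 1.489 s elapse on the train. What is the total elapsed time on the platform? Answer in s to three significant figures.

Leg 1: 2.211 s is already measured on the platform.
Leg 2: 0.6566 s is already measured on the platform.
Leg 3: 8.787 s is already measured on the platform.
Leg 4: γ = 1/√(1 − 0.500²) = 1/√0.7500 = 1.155; Δt_4 = 1.155 × 1.489 = 1.719 s.
Total: 2.211 + 0.6566 + 8.787 + 1.719 s.

Δt = 13.4 s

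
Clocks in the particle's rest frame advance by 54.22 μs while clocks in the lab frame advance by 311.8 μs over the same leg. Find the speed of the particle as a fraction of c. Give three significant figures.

The proper time is measured in the particle's rest frame (both events occur at the particle's location); Δt is measured in the lab frame. γ = Δt/τ = 311.8/54.22 = 5.751.
β = √(1 − 1/γ²) = √(1 − 0.03024) = √0.9698

β = 0.985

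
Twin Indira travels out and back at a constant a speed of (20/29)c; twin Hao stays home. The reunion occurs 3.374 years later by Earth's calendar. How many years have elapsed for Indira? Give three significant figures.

γ = 1/√(1 − (20/29)²) = 29/21 ≈ 1.381
Indira's clock measures proper time along the trip: τ = Δt/γ = 3.374/1.381 years.

τ = 2.44 years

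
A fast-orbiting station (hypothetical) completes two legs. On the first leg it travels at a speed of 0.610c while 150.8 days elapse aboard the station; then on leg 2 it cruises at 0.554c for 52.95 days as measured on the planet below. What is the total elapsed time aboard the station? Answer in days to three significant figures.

Leg 1: 150.8 days is already measured aboard the station.
Leg 2: γ = 1/√(1 − 0.554²) = 1/√0.6931 = 1.201; τ_2 = 52.95/1.201 = 44.08 days.
Total: 150.8 + 44.08 days.

τ = 195 days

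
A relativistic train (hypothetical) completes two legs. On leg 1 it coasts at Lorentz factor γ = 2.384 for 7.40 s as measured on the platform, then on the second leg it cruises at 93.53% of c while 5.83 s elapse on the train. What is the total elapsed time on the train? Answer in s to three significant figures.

τ = 8.93 s

Leg 1: γ = 2.384; τ_1 = 7.40/2.384 = 3.104 s.
Leg 2: 5.83 s is already measured on the train.
Total: 3.104 + 5.830 s.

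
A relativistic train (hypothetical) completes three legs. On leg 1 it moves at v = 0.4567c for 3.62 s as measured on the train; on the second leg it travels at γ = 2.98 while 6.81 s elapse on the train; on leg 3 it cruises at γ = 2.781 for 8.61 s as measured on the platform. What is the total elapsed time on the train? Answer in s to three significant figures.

τ = 13.5 s

Leg 1: 3.62 s is already measured on the train.
Leg 2: 6.81 s is already measured on the train.
Leg 3: γ = 2.781; τ_3 = 8.61/2.781 = 3.096 s.
Total: 3.620 + 6.810 + 3.096 s.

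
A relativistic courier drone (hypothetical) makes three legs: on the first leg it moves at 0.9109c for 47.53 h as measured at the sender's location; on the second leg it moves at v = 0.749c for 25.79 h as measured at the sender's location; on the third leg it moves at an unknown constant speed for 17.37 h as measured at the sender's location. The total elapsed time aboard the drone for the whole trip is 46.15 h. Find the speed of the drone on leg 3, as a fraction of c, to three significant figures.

Leg 1: γ = 1/√(1 − 0.9109²) = 1/√0.1703 = 2.423; τ_1 = 47.53/2.423 = 19.61 h.
Leg 2: γ = 1/√(1 − 0.749²) = 1/√0.4390 = 1.509; τ_2 = 25.79/1.509 = 17.09 h.
Leg 3: speed unknown; τ_3 = 17.37/γ_3.
Total proper time: 19.61 + 17.09 + τ_3 = 46.15, so τ_3 = 46.15 − 36.70 = 9.450 h.
γ_3 = 17.37/9.450 = 1.838; β = √(1 − 1/γ²) = √0.7040.

β = 0.839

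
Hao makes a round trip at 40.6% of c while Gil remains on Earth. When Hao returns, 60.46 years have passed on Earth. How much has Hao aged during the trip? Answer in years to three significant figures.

β = 0.406; γ = 1/√(1 − 0.406²) = 1/√0.8352 = 1.094
Hao's clock measures proper time along the trip: τ = Δt/γ = 60.46/1.094 years.

τ = 55.3 years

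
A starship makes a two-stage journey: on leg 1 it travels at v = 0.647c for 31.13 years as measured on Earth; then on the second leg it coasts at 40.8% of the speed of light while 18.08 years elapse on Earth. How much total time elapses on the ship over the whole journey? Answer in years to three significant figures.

Leg 1: γ = 1/√(1 − 0.647²) = 1/√0.5814 = 1.311; τ_1 = 31.13/1.311 = 23.74 years.
Leg 2: β = 0.408; γ = 1/√(1 − 0.408²) = 1/√0.8335 = 1.095; τ_2 = 18.08/1.095 = 16.51 years.
Total: 23.74 + 16.51 years.

τ = 40.2 years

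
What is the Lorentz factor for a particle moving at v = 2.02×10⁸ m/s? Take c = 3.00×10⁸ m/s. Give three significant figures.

γ = 1.35

β = 2.02×10⁸/3.00×10⁸ = 0.6733; γ = 1/√(1 − 0.6733²) = 1.353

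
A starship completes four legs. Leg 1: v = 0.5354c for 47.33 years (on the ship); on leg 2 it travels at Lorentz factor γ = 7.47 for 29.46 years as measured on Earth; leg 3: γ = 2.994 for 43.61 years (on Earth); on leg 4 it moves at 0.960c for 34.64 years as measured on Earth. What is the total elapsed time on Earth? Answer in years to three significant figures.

Leg 1: γ = 1/√(1 − 0.5354²) = 1/√0.7133 = 1.184; Δt_1 = 1.184 × 47.33 = 56.04 years.
Leg 2: 29.46 years is already measured on Earth.
Leg 3: 43.61 years is already measured on Earth.
Leg 4: 34.64 years is already measured on Earth.
Total: 56.04 + 29.46 + 43.61 + 34.64 years.

Δt = 164 years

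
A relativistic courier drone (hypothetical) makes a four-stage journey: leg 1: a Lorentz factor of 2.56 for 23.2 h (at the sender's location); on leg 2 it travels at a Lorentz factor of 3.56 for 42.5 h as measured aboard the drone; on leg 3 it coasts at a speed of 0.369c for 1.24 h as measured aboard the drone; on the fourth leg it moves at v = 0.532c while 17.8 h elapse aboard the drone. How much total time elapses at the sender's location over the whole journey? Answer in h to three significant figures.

Leg 1: 23.2 h is already measured at the sender's location.
Leg 2: γ = 3.56; Δt_2 = 3.560 × 42.5 = 151.3 h.
Leg 3: γ = 1/√(1 − 0.369²) = 1/√0.8638 = 1.076; Δt_3 = 1.076 × 1.24 = 1.334 h.
Leg 4: γ = 1/√(1 − 0.532²) = 1/√0.7170 = 1.181; Δt_4 = 1.181 × 17.8 = 21.02 h.
Total: 23.20 + 151.3 + 1.334 + 21.02 h.

Δt = 197 h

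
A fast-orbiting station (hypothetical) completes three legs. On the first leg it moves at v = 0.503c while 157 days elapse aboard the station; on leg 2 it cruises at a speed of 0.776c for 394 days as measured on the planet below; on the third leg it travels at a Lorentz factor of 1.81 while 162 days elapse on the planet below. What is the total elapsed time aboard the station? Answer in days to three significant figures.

τ = 495 days

Leg 1: 157 days is already measured aboard the station.
Leg 2: γ = 1/√(1 − 0.776²) = 1/√0.3978 = 1.585; τ_2 = 394/1.585 = 248.5 days.
Leg 3: γ = 1.81; τ_3 = 162/1.810 = 89.50 days.
Total: 157.0 + 248.5 + 89.50 days.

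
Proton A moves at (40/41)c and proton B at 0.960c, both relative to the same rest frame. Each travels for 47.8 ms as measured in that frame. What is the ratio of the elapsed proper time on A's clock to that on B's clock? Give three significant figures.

A: γ = 1/√(1 − (40/41)²) = 41/9 ≈ 4.556. B: γ = 1/√(1 − 0.960²) = 25/7 ≈ 3.571.
τ_A/τ_B = γ_B/γ_A = 3.571/4.556 = 0.7840, so τ_A/τ_B = 0.7840.

τ_A/τ_B = 0.784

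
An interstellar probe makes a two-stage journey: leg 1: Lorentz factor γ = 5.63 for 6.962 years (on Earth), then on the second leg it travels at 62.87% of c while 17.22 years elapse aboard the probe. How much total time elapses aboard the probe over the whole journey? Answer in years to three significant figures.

τ = 18.5 years

Leg 1: γ = 5.63; τ_1 = 6.962/5.630 = 1.237 years.
Leg 2: 17.22 years is already measured aboard the probe.
Total: 1.237 + 17.22 years.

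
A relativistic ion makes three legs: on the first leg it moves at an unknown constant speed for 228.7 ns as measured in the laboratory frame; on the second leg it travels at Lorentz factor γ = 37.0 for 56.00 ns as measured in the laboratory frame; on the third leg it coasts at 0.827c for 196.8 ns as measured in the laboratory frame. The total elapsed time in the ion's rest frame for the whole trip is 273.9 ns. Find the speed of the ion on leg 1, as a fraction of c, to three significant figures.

β = 0.707

Leg 1: speed unknown; τ_1 = 228.7/γ_1.
Leg 2: γ = 37.0; τ_2 = 56.00/37.00 = 1.514 ns.
Leg 3: γ = 1/√(1 − 0.827²) = 1/√0.3161 = 1.779; τ_3 = 196.8/1.779 = 110.6 ns.
Total proper time: τ_1 + 1.514 + 110.6 = 273.9, so τ_1 = 273.9 − 112.2 = 161.7 ns.
γ_1 = 228.7/161.7 = 1.414; β = √(1 − 1/γ²) = √0.4998.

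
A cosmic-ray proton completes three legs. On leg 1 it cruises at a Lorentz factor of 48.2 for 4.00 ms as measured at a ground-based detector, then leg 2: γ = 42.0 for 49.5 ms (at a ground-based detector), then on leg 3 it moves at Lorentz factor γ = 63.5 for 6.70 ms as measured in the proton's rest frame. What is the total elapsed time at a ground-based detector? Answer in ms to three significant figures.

Δt = 479 ms

Leg 1: 4.00 ms is already measured at a ground-based detector.
Leg 2: 49.5 ms is already measured at a ground-based detector.
Leg 3: γ = 63.5; Δt_3 = 63.50 × 6.70 = 425.4 ms.
Total: 4.000 + 49.50 + 425.4 ms.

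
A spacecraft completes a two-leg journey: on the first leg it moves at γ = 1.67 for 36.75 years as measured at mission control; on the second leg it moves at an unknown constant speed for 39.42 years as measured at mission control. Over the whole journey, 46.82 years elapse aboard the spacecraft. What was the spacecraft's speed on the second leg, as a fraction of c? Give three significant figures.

Leg 1: γ = 1.67; τ_1 = 36.75/1.670 = 22.01 years.
Leg 2: speed unknown; τ_2 = 39.42/γ_2.
Total proper time: 22.01 + τ_2 = 46.82, so τ_2 = 46.82 − 22.01 = 24.81 years.
γ_2 = 39.42/24.81 = 1.589; β = √(1 − 1/γ²) = √0.6038.

β = 0.777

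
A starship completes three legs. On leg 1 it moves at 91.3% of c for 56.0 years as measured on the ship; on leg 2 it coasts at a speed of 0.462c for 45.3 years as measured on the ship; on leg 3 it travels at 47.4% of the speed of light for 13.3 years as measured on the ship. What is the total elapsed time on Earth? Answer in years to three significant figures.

Leg 1: β = 0.913; γ = 1/√(1 − 0.913²) = 1/√0.1664 = 2.451; Δt_1 = 2.451 × 56.0 = 137.3 years.
Leg 2: γ = 1/√(1 − 0.462²) = 1/√0.7866 = 1.128; Δt_2 = 1.128 × 45.3 = 51.08 years.
Leg 3: β = 0.474; γ = 1/√(1 − 0.474²) = 1/√0.7753 = 1.136; Δt_3 = 1.136 × 13.3 = 15.10 years.
Total: 137.3 + 51.08 + 15.10 years.

Δt = 203 years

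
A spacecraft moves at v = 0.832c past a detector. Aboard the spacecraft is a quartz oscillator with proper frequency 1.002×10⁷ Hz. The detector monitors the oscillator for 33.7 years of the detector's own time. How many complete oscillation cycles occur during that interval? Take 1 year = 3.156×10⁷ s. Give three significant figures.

N = 5.91×10¹⁵

γ = 1/√(1 − 0.832²) = 1/√0.3078 = 1.803
During 33.7 years of lab time, the oscillator's proper time advances by τ = Δt/γ = 33.7/1.803 = 18.70 years = 5.900×10⁸ s.
N = f × τ = 1.002×10⁷ × 5.900×10⁸ = 5.912×10¹⁵.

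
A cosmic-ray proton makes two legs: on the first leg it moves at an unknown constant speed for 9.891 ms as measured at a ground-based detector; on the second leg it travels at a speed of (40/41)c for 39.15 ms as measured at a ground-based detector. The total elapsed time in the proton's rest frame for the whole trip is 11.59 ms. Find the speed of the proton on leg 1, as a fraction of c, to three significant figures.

Leg 1: speed unknown; τ_1 = 9.891/γ_1.
Leg 2: γ = 1/√(1 − (40/41)²) = 41/9 ≈ 4.556; τ_2 = 39.15/4.556 = 8.594 ms.
Total proper time: τ_1 + 8.594 = 11.59, so τ_1 = 11.59 − 8.594 = 2.996 ms.
γ_1 = 9.891/2.996 = 3.301; β = √(1 − 1/γ²) = √0.9082.

β = 0.953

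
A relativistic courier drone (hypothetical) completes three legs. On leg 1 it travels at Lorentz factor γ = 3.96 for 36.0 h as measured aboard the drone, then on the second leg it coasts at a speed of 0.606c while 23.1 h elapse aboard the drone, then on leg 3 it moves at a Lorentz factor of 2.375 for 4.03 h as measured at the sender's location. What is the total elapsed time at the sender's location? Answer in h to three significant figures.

Δt = 176 h

Leg 1: γ = 3.96; Δt_1 = 3.960 × 36.0 = 142.6 h.
Leg 2: γ = 1/√(1 − 0.606²) = 1/√0.6328 = 1.257; Δt_2 = 1.257 × 23.1 = 29.04 h.
Leg 3: 4.03 h is already measured at the sender's location.
Total: 142.6 + 29.04 + 4.030 h.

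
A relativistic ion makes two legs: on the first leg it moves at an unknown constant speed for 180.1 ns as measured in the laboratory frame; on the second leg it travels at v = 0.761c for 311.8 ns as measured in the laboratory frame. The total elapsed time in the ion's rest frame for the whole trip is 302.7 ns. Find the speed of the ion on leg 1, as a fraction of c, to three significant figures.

β = 0.830

Leg 1: speed unknown; τ_1 = 180.1/γ_1.
Leg 2: γ = 1/√(1 − 0.761²) = 1/√0.4209 = 1.541; τ_2 = 311.8/1.541 = 202.3 ns.
Total proper time: τ_1 + 202.3 = 302.7, so τ_1 = 302.7 − 202.3 = 100.4 ns.
γ_1 = 180.1/100.4 = 1.793; β = √(1 − 1/γ²) = √0.6891.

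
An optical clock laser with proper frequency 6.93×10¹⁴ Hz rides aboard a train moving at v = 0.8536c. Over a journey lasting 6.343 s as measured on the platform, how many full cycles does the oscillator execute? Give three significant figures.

γ = 1/√(1 − 0.8536²) = 1/√0.2714 = 1.920
The oscillator's own cycle count is N = f × τ where τ is the proper time on the train. τ = Δt/γ = 6.343/1.920 = 3.304 s = 3.304×10⁰ s.
N = 6.93×10¹⁴ × 3.304×10⁰ = 2.290×10¹⁵.

N = 2.29×10¹⁵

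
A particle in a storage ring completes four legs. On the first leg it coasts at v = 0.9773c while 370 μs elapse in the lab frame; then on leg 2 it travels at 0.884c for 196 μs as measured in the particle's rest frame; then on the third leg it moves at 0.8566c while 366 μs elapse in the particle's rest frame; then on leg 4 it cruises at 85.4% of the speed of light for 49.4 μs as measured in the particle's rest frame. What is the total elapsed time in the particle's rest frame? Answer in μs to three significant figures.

Leg 1: γ = 1/√(1 − 0.9773²) = 1/√0.04488 = 4.720; τ_1 = 370/4.720 = 78.39 μs.
Leg 2: 196 μs is already measured in the particle's rest frame.
Leg 3: 366 μs is already measured in the particle's rest frame.
Leg 4: 49.4 μs is already measured in the particle's rest frame.
Total: 78.39 + 196.0 + 366.0 + 49.40 μs.

τ = 690 μs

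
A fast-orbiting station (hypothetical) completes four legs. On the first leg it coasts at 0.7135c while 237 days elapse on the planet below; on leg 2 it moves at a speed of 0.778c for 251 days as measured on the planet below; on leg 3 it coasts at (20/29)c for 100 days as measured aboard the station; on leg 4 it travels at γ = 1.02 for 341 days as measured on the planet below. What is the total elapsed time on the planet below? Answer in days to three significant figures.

Leg 1: 237 days is already measured on the planet below.
Leg 2: 251 days is already measured on the planet below.
Leg 3: γ = 1/√(1 − (20/29)²) = 29/21 ≈ 1.381; Δt_3 = 1.381 × 100 = 138.1 days.
Leg 4: 341 days is already measured on the planet below.
Total: 237.0 + 251.0 + 138.1 + 341.0 days.

Δt = 967 days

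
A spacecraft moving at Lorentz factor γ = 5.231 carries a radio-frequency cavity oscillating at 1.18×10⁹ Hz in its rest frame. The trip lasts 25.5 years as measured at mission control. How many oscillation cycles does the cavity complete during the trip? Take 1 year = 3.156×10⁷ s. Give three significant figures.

N = 1.82×10¹⁷

γ = 5.231
The oscillator's own cycle count is N = f × τ where τ is the proper time aboard the spacecraft. τ = Δt/γ = 25.5/5.231 = 4.875 years = 1.538×10⁸ s.
N = 1.18×10⁹ × 1.538×10⁸ = 1.815×10¹⁷.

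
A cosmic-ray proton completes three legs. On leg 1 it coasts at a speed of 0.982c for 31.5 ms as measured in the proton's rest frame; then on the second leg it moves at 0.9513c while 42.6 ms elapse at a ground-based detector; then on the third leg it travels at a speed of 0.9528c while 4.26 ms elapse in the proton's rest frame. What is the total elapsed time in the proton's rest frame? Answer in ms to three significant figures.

Leg 1: 31.5 ms is already measured in the proton's rest frame.
Leg 2: γ = 1/√(1 − 0.9513²) = 1/√0.09503 = 3.244; τ_2 = 42.6/3.244 = 13.13 ms.
Leg 3: 4.26 ms is already measured in the proton's rest frame.
Total: 31.50 + 13.13 + 4.260 ms.

τ = 48.9 ms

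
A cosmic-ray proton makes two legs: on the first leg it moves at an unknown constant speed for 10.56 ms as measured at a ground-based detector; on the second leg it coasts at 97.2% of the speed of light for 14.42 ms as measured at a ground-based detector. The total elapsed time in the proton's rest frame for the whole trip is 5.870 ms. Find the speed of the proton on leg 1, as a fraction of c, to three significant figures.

β = 0.972

Leg 1: speed unknown; τ_1 = 10.56/γ_1.
Leg 2: β = 0.972; γ = 1/√(1 − 0.972²) = 1/√0.05522 = 4.256; τ_2 = 14.42/4.256 = 3.388 ms.
Total proper time: τ_1 + 3.388 = 5.870, so τ_1 = 5.870 − 3.388 = 2.482 ms.
γ_1 = 10.56/2.482 = 4.255; β = √(1 − 1/γ²) = √0.9448.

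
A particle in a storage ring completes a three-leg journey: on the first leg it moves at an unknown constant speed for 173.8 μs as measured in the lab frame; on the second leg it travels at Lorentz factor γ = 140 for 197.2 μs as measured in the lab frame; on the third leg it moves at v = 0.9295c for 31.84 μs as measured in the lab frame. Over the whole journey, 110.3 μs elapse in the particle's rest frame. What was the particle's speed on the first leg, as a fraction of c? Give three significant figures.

β = 0.829

Leg 1: speed unknown; τ_1 = 173.8/γ_1.
Leg 2: γ = 140; τ_2 = 197.2/140.0 = 1.409 μs.
Leg 3: γ = 1/√(1 − 0.9295²) = 1/√0.1360 = 2.711; τ_3 = 31.84/2.711 = 11.74 μs.
Total proper time: τ_1 + 1.409 + 11.74 = 110.3, so τ_1 = 110.3 − 13.15 = 97.15 μs.
γ_1 = 173.8/97.15 = 1.789; β = √(1 − 1/γ²) = √0.6876.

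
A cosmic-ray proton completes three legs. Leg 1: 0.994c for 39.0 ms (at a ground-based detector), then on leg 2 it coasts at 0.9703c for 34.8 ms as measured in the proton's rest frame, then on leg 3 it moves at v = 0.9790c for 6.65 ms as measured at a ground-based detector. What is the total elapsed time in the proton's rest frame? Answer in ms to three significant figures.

τ = 40.4 ms

Leg 1: γ = 1/√(1 − 0.994²) = 1/√0.01196 = 9.142; τ_1 = 39.0/9.142 = 4.266 ms.
Leg 2: 34.8 ms is already measured in the proton's rest frame.
Leg 3: γ = 1/√(1 − 0.9790²) = 1/√0.04156 = 4.905; τ_3 = 6.65/4.905 = 1.356 ms.
Total: 4.266 + 34.80 + 1.356 ms.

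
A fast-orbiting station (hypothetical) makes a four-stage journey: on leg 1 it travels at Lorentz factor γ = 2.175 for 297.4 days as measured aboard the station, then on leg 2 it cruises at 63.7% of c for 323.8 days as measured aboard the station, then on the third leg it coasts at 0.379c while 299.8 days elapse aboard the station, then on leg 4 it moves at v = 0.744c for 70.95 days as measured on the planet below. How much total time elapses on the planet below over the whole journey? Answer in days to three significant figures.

Δt = 1460 days

Leg 1: γ = 2.175; Δt_1 = 2.175 × 297.4 = 646.8 days.
Leg 2: β = 0.637; γ = 1/√(1 − 0.637²) = 1/√0.5942 = 1.297; Δt_2 = 1.297 × 323.8 = 420.0 days.
Leg 3: γ = 1/√(1 − 0.379²) = 1/√0.8564 = 1.081; Δt_3 = 1.081 × 299.8 = 324.0 days.
Leg 4: 70.95 days is already measured on the planet below.
Total: 646.8 + 420.0 + 324.0 + 70.95 days.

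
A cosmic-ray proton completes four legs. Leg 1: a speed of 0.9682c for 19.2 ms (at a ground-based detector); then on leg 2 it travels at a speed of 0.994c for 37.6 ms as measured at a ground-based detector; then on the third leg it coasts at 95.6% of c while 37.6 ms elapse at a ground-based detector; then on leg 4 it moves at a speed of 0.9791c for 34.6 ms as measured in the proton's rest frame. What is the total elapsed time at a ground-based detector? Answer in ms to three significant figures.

Δt = 265 ms

Leg 1: 19.2 ms is already measured at a ground-based detector.
Leg 2: 37.6 ms is already measured at a ground-based detector.
Leg 3: 37.6 ms is already measured at a ground-based detector.
Leg 4: γ = 1/√(1 − 0.9791²) = 1/√0.04136 = 4.917; Δt_4 = 4.917 × 34.6 = 170.1 ms.
Total: 19.20 + 37.60 + 37.60 + 170.1 ms.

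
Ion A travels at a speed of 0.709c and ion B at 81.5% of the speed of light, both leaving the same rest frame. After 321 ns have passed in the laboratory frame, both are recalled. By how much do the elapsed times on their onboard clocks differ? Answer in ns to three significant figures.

A: γ = 1/√(1 − 0.709²) = 1/√0.4973 = 1.418; τ_A = 321/1.418 = 226.4 ns.
B: β = 0.815; γ = 1/√(1 − 0.815²) = 1/√0.3358 = 1.726; τ_B = 321/1.726 = 186.0 ns.

|τ_A − τ_B| = 40.4 ns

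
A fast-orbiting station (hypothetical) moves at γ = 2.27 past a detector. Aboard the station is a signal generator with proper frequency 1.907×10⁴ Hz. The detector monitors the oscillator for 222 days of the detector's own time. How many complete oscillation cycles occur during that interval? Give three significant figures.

N = 1.61×10¹¹

γ = 2.27
During 222 days of lab time, the oscillator's proper time advances by τ = Δt/γ = 222/2.270 = 97.80 days = 8.450×10⁶ s.
N = f × τ = 1.907×10⁴ × 8.450×10⁶ = 1.611×10¹¹.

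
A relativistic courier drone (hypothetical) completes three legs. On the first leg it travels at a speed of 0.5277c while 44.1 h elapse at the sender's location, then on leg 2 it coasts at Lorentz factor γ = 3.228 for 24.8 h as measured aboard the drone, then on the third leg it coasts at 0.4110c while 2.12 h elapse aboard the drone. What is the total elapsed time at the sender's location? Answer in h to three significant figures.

Δt = 126 h

Leg 1: 44.1 h is already measured at the sender's location.
Leg 2: γ = 3.228; Δt_2 = 3.228 × 24.8 = 80.05 h.
Leg 3: γ = 1/√(1 − 0.4110²) = 1/√0.8311 = 1.097; Δt_3 = 1.097 × 2.12 = 2.325 h.
Total: 44.10 + 80.05 + 2.325 h.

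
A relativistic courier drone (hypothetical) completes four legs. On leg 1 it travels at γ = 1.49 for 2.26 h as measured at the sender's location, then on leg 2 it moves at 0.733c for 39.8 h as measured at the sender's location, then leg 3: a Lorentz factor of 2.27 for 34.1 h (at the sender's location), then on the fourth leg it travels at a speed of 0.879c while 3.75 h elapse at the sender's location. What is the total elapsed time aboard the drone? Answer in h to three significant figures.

Leg 1: γ = 1.49; τ_1 = 2.26/1.490 = 1.517 h.
Leg 2: γ = 1/√(1 − 0.733²) = 1/√0.4627 = 1.470; τ_2 = 39.8/1.470 = 27.07 h.
Leg 3: γ = 2.27; τ_3 = 34.1/2.270 = 15.02 h.
Leg 4: γ = 1/√(1 − 0.879²) = 1/√0.2274 = 2.097; τ_4 = 3.75/2.097 = 1.788 h.
Total: 1.517 + 27.07 + 15.02 + 1.788 h.

τ = 45.4 h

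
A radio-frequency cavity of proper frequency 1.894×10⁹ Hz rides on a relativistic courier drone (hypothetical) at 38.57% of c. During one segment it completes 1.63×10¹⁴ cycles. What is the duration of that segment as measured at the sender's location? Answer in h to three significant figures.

Δt = 25.9 h

β = 0.3857; γ = 1/√(1 − 0.3857²) = 1/√0.8512 = 1.084
Proper time for N cycles: τ = N/f = 1.63×10¹⁴/(1.894×10⁹) = 8.606×10⁴ s = 23.91 h.
Lab-frame duration Δt = γτ = 1.084 × 23.91 = 25.91 h.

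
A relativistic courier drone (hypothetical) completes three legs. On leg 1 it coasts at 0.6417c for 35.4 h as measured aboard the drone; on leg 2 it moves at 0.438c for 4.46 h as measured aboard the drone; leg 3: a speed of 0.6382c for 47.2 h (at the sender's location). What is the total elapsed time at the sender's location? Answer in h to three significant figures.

Δt = 98.3 h

Leg 1: γ = 1/√(1 − 0.6417²) = 1/√0.5882 = 1.304; Δt_1 = 1.304 × 35.4 = 46.16 h.
Leg 2: γ = 1/√(1 − 0.438²) = 1/√0.8082 = 1.112; Δt_2 = 1.112 × 4.46 = 4.961 h.
Leg 3: 47.2 h is already measured at the sender's location.
Total: 46.16 + 4.961 + 47.20 h.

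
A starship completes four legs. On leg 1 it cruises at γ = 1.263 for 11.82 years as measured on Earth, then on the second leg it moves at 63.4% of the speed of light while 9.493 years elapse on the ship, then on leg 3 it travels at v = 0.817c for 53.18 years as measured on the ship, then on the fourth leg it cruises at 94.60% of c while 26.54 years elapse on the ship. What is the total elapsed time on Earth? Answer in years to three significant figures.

Δt = 198 years

Leg 1: 11.82 years is already measured on Earth.
Leg 2: β = 0.634; γ = 1/√(1 − 0.634²) = 1/√0.5980 = 1.293; Δt_2 = 1.293 × 9.493 = 12.28 years.
Leg 3: γ = 1/√(1 − 0.817²) = 1/√0.3325 = 1.734; Δt_3 = 1.734 × 53.18 = 92.22 years.
Leg 4: β = 0.9460; γ = 1/√(1 − 0.9460²) = 1/√0.1051 = 3.085; Δt_4 = 3.085 × 26.54 = 81.87 years.
Total: 11.82 + 12.28 + 92.22 + 81.87 years.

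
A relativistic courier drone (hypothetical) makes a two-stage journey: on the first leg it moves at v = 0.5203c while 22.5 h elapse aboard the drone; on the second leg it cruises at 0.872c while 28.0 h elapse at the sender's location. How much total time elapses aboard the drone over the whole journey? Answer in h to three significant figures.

τ = 36.2 h

Leg 1: 22.5 h is already measured aboard the drone.
Leg 2: γ = 1/√(1 − 0.872²) = 1/√0.2396 = 2.043; τ_2 = 28.0/2.043 = 13.71 h.
Total: 22.50 + 13.71 h.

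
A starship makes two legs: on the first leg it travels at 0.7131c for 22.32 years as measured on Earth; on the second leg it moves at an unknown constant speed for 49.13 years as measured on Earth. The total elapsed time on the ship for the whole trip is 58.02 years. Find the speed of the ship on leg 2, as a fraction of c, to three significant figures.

β = 0.506

Leg 1: γ = 1/√(1 − 0.7131²) = 1/√0.4915 = 1.426; τ_1 = 22.32/1.426 = 15.65 years.
Leg 2: speed unknown; τ_2 = 49.13/γ_2.
Total proper time: 15.65 + τ_2 = 58.02, so τ_2 = 58.02 − 15.65 = 42.37 years.
γ_2 = 49.13/42.37 = 1.159; β = √(1 − 1/γ²) = √0.2562.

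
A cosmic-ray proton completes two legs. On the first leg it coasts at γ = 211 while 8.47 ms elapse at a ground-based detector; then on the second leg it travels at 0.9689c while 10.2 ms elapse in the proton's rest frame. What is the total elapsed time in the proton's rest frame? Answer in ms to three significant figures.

Leg 1: γ = 211; τ_1 = 8.47/211.0 = 0.04014 ms.
Leg 2: 10.2 ms is already measured in the proton's rest frame.
Total: 0.04014 + 10.20 ms.

τ = 10.2 ms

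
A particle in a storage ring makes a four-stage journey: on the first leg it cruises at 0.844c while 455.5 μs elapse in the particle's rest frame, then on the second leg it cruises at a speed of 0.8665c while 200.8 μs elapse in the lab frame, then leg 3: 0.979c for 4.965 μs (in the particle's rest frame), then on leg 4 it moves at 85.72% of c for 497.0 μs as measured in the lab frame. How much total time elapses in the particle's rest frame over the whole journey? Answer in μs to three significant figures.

Leg 1: 455.5 μs is already measured in the particle's rest frame.
Leg 2: γ = 1/√(1 − 0.8665²) = 1/√0.2492 = 2.003; τ_2 = 200.8/2.003 = 100.2 μs.
Leg 3: 4.965 μs is already measured in the particle's rest frame.
Leg 4: β = 0.8572; γ = 1/√(1 − 0.8572²) = 1/√0.2652 = 1.942; τ_4 = 497.0/1.942 = 255.9 μs.
Total: 455.5 + 100.2 + 4.965 + 255.9 μs.

τ = 817 μs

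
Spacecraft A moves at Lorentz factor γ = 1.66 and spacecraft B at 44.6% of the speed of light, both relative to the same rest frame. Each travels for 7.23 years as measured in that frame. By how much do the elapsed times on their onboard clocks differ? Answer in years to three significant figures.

|τ_A − τ_B| = 2.12 years

A: γ = 1.66; τ_A = 7.23/1.660 = 4.355 years.
B: β = 0.446; γ = 1/√(1 − 0.446²) = 1/√0.8011 = 1.117; τ_B = 7.23/1.117 = 6.471 years.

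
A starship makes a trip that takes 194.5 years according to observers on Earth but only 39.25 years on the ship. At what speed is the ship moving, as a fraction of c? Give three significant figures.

β = 0.979

The proper time is measured on the ship (both events occur at the ship's location); Δt is measured on Earth. γ = Δt/τ = 194.5/39.25 = 4.955.
β = √(1 − 1/γ²) = √(1 − 0.04072) = √0.9593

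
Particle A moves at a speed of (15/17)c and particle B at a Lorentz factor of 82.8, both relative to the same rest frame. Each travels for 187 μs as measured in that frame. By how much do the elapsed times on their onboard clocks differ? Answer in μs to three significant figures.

|τ_A − τ_B| = 85.7 μs

A: γ = 1/√(1 − (15/17)²) = 17/8 = 2.125; τ_A = 187/2.125 = 88.00 μs.
B: γ = 82.8; τ_B = 187/82.80 = 2.258 μs.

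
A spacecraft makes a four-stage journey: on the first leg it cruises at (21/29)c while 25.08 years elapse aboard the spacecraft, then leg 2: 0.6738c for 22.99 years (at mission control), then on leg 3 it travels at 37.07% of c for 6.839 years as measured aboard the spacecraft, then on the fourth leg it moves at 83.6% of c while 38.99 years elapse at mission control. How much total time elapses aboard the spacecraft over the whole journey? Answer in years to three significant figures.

Leg 1: 25.08 years is already measured aboard the spacecraft.
Leg 2: γ = 1/√(1 − 0.6738²) = 1/√0.5460 = 1.353; τ_2 = 22.99/1.353 = 16.99 years.
Leg 3: 6.839 years is already measured aboard the spacecraft.
Leg 4: β = 0.836; γ = 1/√(1 − 0.836²) = 1/√0.3011 = 1.822; τ_4 = 38.99/1.822 = 21.39 years.
Total: 25.08 + 16.99 + 6.839 + 21.39 years.

τ = 70.3 years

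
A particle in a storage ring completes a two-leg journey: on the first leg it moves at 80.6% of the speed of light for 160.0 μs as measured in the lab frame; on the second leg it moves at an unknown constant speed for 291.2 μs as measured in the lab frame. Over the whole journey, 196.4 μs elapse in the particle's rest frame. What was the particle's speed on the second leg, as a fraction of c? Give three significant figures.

β = 0.937

Leg 1: β = 0.806; γ = 1/√(1 − 0.806²) = 1/√0.3504 = 1.689; τ_1 = 160.0/1.689 = 94.71 μs.
Leg 2: speed unknown; τ_2 = 291.2/γ_2.
Total proper time: 94.71 + τ_2 = 196.4, so τ_2 = 196.4 − 94.71 = 101.7 μs.
γ_2 = 291.2/101.7 = 2.864; β = √(1 − 1/γ²) = √0.8780.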